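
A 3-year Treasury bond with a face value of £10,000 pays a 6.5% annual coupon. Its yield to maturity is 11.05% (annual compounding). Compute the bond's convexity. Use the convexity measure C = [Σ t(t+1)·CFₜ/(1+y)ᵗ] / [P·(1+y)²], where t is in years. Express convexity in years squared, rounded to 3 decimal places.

With y = 0.1105:
  t   CF        PV=CF/(1+0.1105)^t    t·PV        t(t+1)·PV
  1       650.00       585.3219       585.3219       1,170.6439
  2       650.00       527.0796     1,054.1593       3,162.4778
  3    10,650.00     7,776.6745    23,330.0234      93,320.0935
  Σ                  8,889.0760    24,969.5046      97,653.2151
P = 8,889.0760.
Convexity = Σ t(t+1)·PV / [P·(1+y)²] = 97,653.2151 / (8,889.0760 × 1.233210) = 8.90826.

8.908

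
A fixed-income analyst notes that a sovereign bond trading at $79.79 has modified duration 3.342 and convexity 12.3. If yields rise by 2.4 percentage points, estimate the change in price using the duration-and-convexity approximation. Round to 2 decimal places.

-$6.12

Duration effect: -D_mod·Δy = -3.342 × (+0.024) = -0.080208
Convexity effect: ½·C·(Δy)² = 0.5 × 12.3 × (0.024)² = +0.0035424
ΔP/P ≈ -0.080208 + 0.0035424 = -0.0766656
ΔP ≈ 79.79 × (-0.0766656) = -6.117148224.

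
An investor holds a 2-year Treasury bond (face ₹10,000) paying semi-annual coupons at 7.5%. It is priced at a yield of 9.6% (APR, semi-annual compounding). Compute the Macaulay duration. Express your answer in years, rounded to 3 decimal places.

1.892 years

Periodic yield y = 0.048. Discount each cash flow and weight by its period:
  t   CF        PV=CF/(1+0.048)^t    t·PV
  1       375.00       357.8244       357.8244
  2       375.00       341.4355       682.8710
  3       375.00       325.7973       977.3918
  4    10,375.00     8,600.8817    34,403.5268
  Σ                  9,625.9389    36,421.6141
Price P = Σ PV = 9,625.9389.
Macaulay duration = Σ(t·PV) / P = 36,421.6141 / 9,625.9389 = 3.78369 half-year periods.
In years: 3.78369 / 2 = 1.89185 years.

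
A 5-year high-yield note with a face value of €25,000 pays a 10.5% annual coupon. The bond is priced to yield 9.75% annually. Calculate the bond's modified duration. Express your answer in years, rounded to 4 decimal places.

Periodic yield y = 0.0975. First find Macaulay duration:
  t   CF        PV=CF/(1+0.0975)^t    t·PV
  1     2,625.00     2,391.7995     2,391.7995
  2     2,625.00     2,179.3162     4,358.6324
  3     2,625.00     1,985.7095     5,957.1286
  4     2,625.00     1,809.3025     7,237.2101
  5    27,625.00    17,349.2075    86,746.0377
  Σ                 25,715.3354   106,690.8084
P = 25,715.3354; Macaulay duration = 106,690.8084 / 25,715.3354 = 4.14892 years.
Modified duration = D_Mac / (1 + y) = 4.14892 / 1.0975 = 3.78033 years.

3.7803 years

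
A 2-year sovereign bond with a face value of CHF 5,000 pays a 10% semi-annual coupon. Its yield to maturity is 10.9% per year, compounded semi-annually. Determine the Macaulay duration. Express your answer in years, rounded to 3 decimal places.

1.860 years

Periodic yield y = 0.0545. Discount each cash flow and weight by its period:
  t   CF        PV=CF/(1+0.0545)^t    t·PV
  1       250.00       237.0792       237.0792
  2       250.00       224.8262       449.6523
  3       250.00       213.2064       639.6192
  4     5,250.00     4,245.9313    16,983.7254
  Σ                  4,921.0431    18,310.0761
Price P = Σ PV = 4,921.0431.
Macaulay duration = Σ(t·PV) / P = 18,310.0761 / 4,921.0431 = 3.72077 half-year periods.
In years: 3.72077 / 2 = 1.86039 years.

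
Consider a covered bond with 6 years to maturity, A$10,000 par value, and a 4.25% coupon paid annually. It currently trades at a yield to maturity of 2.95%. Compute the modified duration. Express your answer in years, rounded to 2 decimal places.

Periodic yield y = 0.0295. First find Macaulay duration:
  t   CF        PV=CF/(1+0.0295)^t    t·PV
  1       425.00       412.8218       412.8218
  2       425.00       400.9925       801.9850
  3       425.00       389.5022     1,168.5065
  4       425.00       378.3411     1,513.3644
  5       425.00       367.4999     1,837.4993
  6    10,425.00     8,756.2461    52,537.4764
  Σ                 10,705.4034    58,271.6534
P = 10,705.4034; Macaulay duration = 58,271.6534 / 10,705.4034 = 5.44320 years.
Modified duration = D_Mac / (1 + y) = 5.44320 / 1.0295 = 5.28723 years.

5.29 years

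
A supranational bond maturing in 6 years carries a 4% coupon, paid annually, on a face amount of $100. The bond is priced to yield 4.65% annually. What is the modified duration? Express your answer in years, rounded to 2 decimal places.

Periodic yield y = 0.0465. First find Macaulay duration:
  t   CF        PV=CF/(1+0.0465)^t    t·PV
  1         4.00         3.8223         3.8223
  2         4.00         3.6524         7.3049
  3         4.00         3.4901        10.4704
  4         4.00         3.3351        13.3402
  5         4.00         3.1869        15.9343
  6       104.00        79.1768       475.0608
  Σ                     96.6635       525.9329
P = 96.6635; Macaulay duration = 525.9329 / 96.6635 = 5.44086 years.
Modified duration = D_Mac / (1 + y) = 5.44086 / 1.0465 = 5.19910 years.

5.20 years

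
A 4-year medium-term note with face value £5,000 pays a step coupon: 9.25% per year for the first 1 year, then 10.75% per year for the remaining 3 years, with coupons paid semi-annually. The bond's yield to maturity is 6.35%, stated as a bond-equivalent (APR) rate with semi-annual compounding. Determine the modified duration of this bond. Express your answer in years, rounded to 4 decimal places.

3.3327 years

Periodic yield y = 0.03175. First find Macaulay duration:
  t   CF        PV=CF/(1+0.03175)^t    t·PV
  1       231.25       224.1338       224.1338
  2       231.25       217.2365       434.4730
  3       268.75       244.6950       734.0849
  4       268.75       237.1650       948.6599
  5       268.75       229.8667     1,149.3336
  6       268.75       222.7930     1,336.7582
  7       268.75       215.9370     1,511.5592
  8     5,268.75     4,103.0969    32,824.7751
  Σ                  5,694.9239    39,163.7776
P = 5,694.9239; Macaulay duration = 39,163.7776 / 5,694.9239 = 6.87696 half-year periods = 3.43848 years.
Modified duration = D_Mac / (1 + y) = 3.43848 / 1.03175 = 3.33267 years.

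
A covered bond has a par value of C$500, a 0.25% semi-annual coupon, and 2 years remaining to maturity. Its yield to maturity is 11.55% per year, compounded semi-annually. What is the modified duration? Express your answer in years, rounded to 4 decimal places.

Periodic yield y = 0.05775. First find Macaulay duration:
  t   CF        PV=CF/(1+0.05775)^t    t·PV
  1        0.625         0.5909         0.5909
  2        0.625         0.5586         1.1172
  3        0.625         0.5281         1.5844
  4      500.625       399.9267     1,599.7068
  Σ                    401.6043     1,602.9993
P = 401.6043; Macaulay duration = 1,602.9993 / 401.6043 = 3.99149 half-year periods = 1.99574 years.
Modified duration = D_Mac / (1 + y) = 1.99574 / 1.05775 = 1.88678 years.

1.8868 years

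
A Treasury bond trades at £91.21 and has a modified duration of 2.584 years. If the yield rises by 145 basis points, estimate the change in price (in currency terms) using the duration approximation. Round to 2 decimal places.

Duration approximation: ΔP/P ≈ -D_mod · Δy = -2.584 × (+0.0145) = -0.037468.
ΔP ≈ 91.21 × (-0.037468) = -3.41745628.

-£3.42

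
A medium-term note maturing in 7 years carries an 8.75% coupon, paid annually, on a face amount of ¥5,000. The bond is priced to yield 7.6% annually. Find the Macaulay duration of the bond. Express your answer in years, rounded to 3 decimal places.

5.567 years

Periodic yield y = 0.076. Discount each cash flow and weight by its year:
  t   CF        PV=CF/(1+0.076)^t    t·PV
  1       437.50       406.5985       406.5985
  2       437.50       377.8797       755.7593
  3       437.50       351.1893     1,053.5678
  4       437.50       326.3841     1,305.5363
  5       437.50       303.3309     1,516.6547
  6       437.50       281.9061     1,691.4364
  7     5,437.50     3,256.2172    22,793.5206
  Σ                  5,303.5058    29,523.0737
Price P = Σ PV = 5,303.5058.
Macaulay duration = Σ(t·PV) / P = 29,523.0737 / 5,303.5058 = 5.56671 years.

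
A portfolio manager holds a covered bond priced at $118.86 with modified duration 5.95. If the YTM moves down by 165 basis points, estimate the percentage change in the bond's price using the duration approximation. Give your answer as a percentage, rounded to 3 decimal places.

+9.818%

Duration approximation: ΔP/P ≈ -D_mod · Δy = -5.95 × (-0.0165) = +0.098175.
As a percentage: +9.8175%.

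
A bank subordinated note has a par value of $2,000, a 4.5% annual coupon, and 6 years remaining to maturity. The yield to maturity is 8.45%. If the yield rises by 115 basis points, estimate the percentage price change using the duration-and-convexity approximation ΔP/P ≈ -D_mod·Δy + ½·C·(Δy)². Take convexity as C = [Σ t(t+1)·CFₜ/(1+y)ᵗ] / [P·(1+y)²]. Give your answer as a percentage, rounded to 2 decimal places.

-5.44%

With y = 0.0845:
  t   CF        PV=CF/(1+0.0845)^t    t·PV        t(t+1)·PV
  1        90.00        82.9876        82.9876         165.9751
  2        90.00        76.5215       153.0430         459.1289
  3        90.00        70.5592       211.6777         846.7108
  4        90.00        65.0615       260.2461       1,301.2306
  5        90.00        59.9922       299.9610       1,799.7657
  6     2,090.00     1,284.6030     7,707.6183      53,953.3280
  Σ                  1,639.7250     8,715.5336      58,526.1392
P = 1,639.7250; D_Mac = 5.31524 yrs; D_mod = 4.90110 yrs; C = 30.34728.
Duration effect: -4.90110 × (+0.0115) = -0.056363
Convexity effect: 0.5 × 30.34728 × (0.0115)² = +0.0020067
ΔP/P ≈ -0.056363 + 0.0020067 = -0.054356 = -5.4356%.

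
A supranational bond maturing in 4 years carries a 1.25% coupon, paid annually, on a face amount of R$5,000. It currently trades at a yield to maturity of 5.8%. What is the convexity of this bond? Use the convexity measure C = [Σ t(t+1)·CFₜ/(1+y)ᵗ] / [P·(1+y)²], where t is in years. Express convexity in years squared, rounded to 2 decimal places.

17.39

With y = 0.058:
  t   CF        PV=CF/(1+0.058)^t    t·PV        t(t+1)·PV
  1        62.50        59.0737        59.0737         118.1474
  2        62.50        55.8353       111.6706         335.0117
  3        62.50        52.7744       158.3231         633.2924
  4     5,062.50     4,040.3814    16,161.5257      80,807.6284
  Σ                  4,208.0648    16,490.5931      81,894.0799
P = 4,208.0648.
Convexity = Σ t(t+1)·PV / [P·(1+y)²] = 81,894.0799 / (4,208.0648 × 1.119364) = 17.38596.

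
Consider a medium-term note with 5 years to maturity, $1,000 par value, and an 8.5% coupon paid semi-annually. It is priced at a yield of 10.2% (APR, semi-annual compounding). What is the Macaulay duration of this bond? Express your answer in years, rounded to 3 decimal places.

4.142 years

Periodic yield y = 0.051. Discount each cash flow and weight by its period:
  t   CF        PV=CF/(1+0.051)^t    t·PV
  1        42.50        40.4377        40.4377
  2        42.50        38.4754        76.9509
  3        42.50        36.6084       109.8252
  4        42.50        34.8320       139.3279
  5        42.50        33.1417       165.7087
  6        42.50        31.5335       189.2012
  7        42.50        30.0034       210.0235
  8        42.50        28.5474       228.3795
  9        42.50        27.1622       244.4595
  10    1,042.50       633.9411     6,339.4109
  Σ                    934.6828     7,743.7251
Price P = Σ PV = 934.6828.
Macaulay duration = Σ(t·PV) / P = 7,743.7251 / 934.6828 = 8.28487 half-year periods.
In years: 8.28487 / 2 = 4.14243 years.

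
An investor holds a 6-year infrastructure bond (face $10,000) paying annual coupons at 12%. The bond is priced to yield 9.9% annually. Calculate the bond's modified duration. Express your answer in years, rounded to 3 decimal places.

Periodic yield y = 0.099. First find Macaulay duration:
  t   CF        PV=CF/(1+0.099)^t    t·PV
  1     1,200.00     1,091.9017     1,091.9017
  2     1,200.00       993.5412     1,987.0823
  3     1,200.00       904.0411     2,712.1233
  4     1,200.00       822.6034     3,290.4134
  5     1,200.00       748.5017     3,742.5084
  6    11,200.00     6,356.7022    38,140.2134
  Σ                 10,917.2912    50,964.2425
P = 10,917.2912; Macaulay duration = 50,964.2425 / 10,917.2912 = 4.66821 years.
Modified duration = D_Mac / (1 + y) = 4.66821 / 1.099 = 4.24769 years.

4.248 years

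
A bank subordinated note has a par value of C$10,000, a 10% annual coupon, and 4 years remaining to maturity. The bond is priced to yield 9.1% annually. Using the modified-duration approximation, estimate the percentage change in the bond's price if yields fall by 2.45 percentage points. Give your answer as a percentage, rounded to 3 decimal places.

+7.848%

Periodic yield y = 0.091. Modified duration first:
  t   CF        PV=CF/(1+0.091)^t    t·PV
  1     1,000.00       916.5903       916.5903
  2     1,000.00       840.1377     1,680.2755
  3     1,000.00       770.0621     2,310.1863
  4    11,000.00     7,764.1458    31,056.5832
  Σ                 10,290.9359    35,963.6353
P = 10,290.9359; D_Mac = 3.49469 yrs; D_mod = 3.49469/(1+0.091) = 3.20320 yrs.
ΔP/P ≈ -D_mod · Δy = -3.20320 × (-0.0245) = +0.078478 = +7.8478%.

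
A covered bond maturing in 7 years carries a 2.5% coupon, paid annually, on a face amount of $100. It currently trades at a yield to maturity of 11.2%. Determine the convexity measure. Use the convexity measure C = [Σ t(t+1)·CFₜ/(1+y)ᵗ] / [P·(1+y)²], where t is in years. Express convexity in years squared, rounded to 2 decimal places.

With y = 0.112:
  t   CF        PV=CF/(1+0.112)^t    t·PV        t(t+1)·PV
  1         2.50         2.2482         2.2482           4.4964
  2         2.50         2.0218         4.0435          12.1306
  3         2.50         1.8181         5.4544          21.8176
  4         2.50         1.6350         6.5400          32.7002
  5         2.50         1.4703         7.3517          44.1100
  6         2.50         1.3222         7.9335          55.5342
  7       102.50        48.7518       341.2624       2,730.0989
  Σ                     59.2675       374.8337       2,900.8880
P = 59.2675.
Convexity = Σ t(t+1)·PV / [P·(1+y)²] = 2,900.8880 / (59.2675 × 1.236544) = 39.58267.

39.58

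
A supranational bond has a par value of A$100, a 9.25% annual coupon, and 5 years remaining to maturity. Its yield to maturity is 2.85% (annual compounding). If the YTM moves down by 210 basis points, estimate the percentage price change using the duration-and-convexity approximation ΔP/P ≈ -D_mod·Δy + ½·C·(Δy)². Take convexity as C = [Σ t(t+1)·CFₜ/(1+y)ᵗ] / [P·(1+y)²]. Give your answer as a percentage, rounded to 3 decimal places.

+9.342%

With y = 0.0285:
  t   CF        PV=CF/(1+0.0285)^t    t·PV        t(t+1)·PV
  1         9.25         8.9937         8.9937          17.9874
  2         9.25         8.7445        17.4889          52.4668
  3         9.25         8.5022        25.5065         102.0258
  4         9.25         8.2666        33.0662         165.3311
  5       109.25        94.9292       474.6462       2,847.8769
  Σ                    129.4361       559.7014       3,185.6880
P = 129.4361; D_Mac = 4.32415 yrs; D_mod = 4.20433 yrs; C = 23.26694.
Duration effect: -4.20433 × (-0.021) = +0.088291
Convexity effect: 0.5 × 23.26694 × (-0.021)² = +0.0051304
ΔP/P ≈ +0.088291 + 0.0051304 = +0.093421 = +9.3421%.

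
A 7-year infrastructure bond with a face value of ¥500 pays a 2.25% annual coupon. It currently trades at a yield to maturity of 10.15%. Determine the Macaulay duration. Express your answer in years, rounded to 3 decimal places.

6.403 years

Periodic yield y = 0.1015. Discount each cash flow and weight by its year:
  t   CF        PV=CF/(1+0.1015)^t    t·PV
  1        11.25        10.2133        10.2133
  2        11.25         9.2722        18.5444
  3        11.25         8.4178        25.2534
  4        11.25         7.6421        30.5685
  5        11.25         6.9379        34.6897
  6        11.25         6.2986        37.7917
  7       511.25       259.8614     1,819.0300
  Σ                    308.6435     1,976.0911
Price P = Σ PV = 308.6435.
Macaulay duration = Σ(t·PV) / P = 1,976.0911 / 308.6435 = 6.40250 years.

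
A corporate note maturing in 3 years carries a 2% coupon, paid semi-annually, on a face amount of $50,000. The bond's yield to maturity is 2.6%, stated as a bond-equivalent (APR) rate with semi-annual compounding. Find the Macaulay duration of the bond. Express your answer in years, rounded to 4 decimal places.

Periodic yield y = 0.013. Discount each cash flow and weight by its period:
  t   CF        PV=CF/(1+0.013)^t    t·PV
  1       500.00       493.5834       493.5834
  2       500.00       487.2492       974.4984
  3       500.00       480.9962     1,442.9887
  4       500.00       474.8235     1,899.2941
  5       500.00       468.7300     2,343.6501
  6    50,500.00    46,734.1885   280,405.1310
  Σ                 49,139.5709   287,559.1457
Price P = Σ PV = 49,139.5709.
Macaulay duration = Σ(t·PV) / P = 287,559.1457 / 49,139.5709 = 5.85189 half-year periods.
In years: 5.85189 / 2 = 2.92594 years.

2.9259 years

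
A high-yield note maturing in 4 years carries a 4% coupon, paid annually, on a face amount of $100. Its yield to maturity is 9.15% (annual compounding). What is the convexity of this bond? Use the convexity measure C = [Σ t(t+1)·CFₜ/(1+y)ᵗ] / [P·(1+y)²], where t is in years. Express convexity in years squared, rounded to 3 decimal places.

With y = 0.0915:
  t   CF        PV=CF/(1+0.0915)^t    t·PV        t(t+1)·PV
  1         4.00         3.6647         3.6647           7.3294
  2         4.00         3.3575         6.7149          20.1448
  3         4.00         3.0760         9.2281          36.9122
  4       104.00        73.2721       293.0882       1,465.4411
  Σ                     83.3702       312.6959       1,529.8275
P = 83.3702.
Convexity = Σ t(t+1)·PV / [P·(1+y)²] = 1,529.8275 / (83.3702 × 1.191372) = 15.40224.

15.402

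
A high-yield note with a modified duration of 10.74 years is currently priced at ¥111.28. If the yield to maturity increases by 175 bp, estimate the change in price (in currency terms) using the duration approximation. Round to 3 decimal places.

-¥20.915

Duration approximation: ΔP/P ≈ -D_mod · Δy = -10.74 × (+0.0175) = -0.187950.
ΔP ≈ 111.28 × (-0.187950) = -20.915076.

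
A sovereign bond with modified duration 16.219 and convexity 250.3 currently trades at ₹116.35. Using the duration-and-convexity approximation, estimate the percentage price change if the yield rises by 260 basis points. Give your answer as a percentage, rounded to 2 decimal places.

-33.71%

Duration effect: -D_mod·Δy = -16.219 × (+0.026) = -0.421694
Convexity effect: ½·C·(Δy)² = 0.5 × 250.3 × (0.026)² = +0.0846014
ΔP/P ≈ -0.421694 + 0.0846014 = -0.3370926
= -33.70926%.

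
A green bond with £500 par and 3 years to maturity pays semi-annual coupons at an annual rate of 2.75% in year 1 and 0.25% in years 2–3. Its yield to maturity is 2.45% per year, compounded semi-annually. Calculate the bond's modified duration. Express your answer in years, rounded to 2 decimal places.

Periodic yield y = 0.01225. First find Macaulay duration:
  t   CF        PV=CF/(1+0.01225)^t    t·PV
  1        6.875         6.7918         6.7918
  2        6.875         6.7096        13.4192
  3        0.625         0.6026         1.8077
  4        0.625         0.5953         2.3812
  5        0.625         0.5881         2.9404
  6      500.625       465.3565     2,792.1392
  Σ                    480.6439     2,819.4796
P = 480.6439; Macaulay duration = 2,819.4796 / 480.6439 = 5.86605 half-year periods = 2.93302 years.
Modified duration = D_Mac / (1 + y) = 2.93302 / 1.01225 = 2.89753 years.

2.90 years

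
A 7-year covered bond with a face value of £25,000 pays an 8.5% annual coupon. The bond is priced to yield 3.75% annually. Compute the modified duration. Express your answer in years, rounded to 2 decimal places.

Periodic yield y = 0.0375. First find Macaulay duration:
  t   CF        PV=CF/(1+0.0375)^t    t·PV
  1     2,125.00     2,048.1928     2,048.1928
  2     2,125.00     1,974.1617     3,948.3234
  3     2,125.00     1,902.8065     5,708.4194
  4     2,125.00     1,834.0303     7,336.1213
  5     2,125.00     1,767.7401     8,838.7004
  6     2,125.00     1,703.8459    10,223.0751
  7    27,125.00    20,962.9795   146,740.8563
  Σ                 32,193.7567   184,843.6887
P = 32,193.7567; Macaulay duration = 184,843.6887 / 32,193.7567 = 5.74160 years.
Modified duration = D_Mac / (1 + y) = 5.74160 / 1.0375 = 5.53407 years.

5.53 years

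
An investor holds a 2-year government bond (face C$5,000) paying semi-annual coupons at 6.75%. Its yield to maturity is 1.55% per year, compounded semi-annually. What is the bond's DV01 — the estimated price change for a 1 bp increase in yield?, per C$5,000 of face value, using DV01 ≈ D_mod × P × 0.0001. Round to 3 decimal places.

Periodic yield y = 0.00775.
  t   CF        PV=CF/(1+0.00775)^t    t·PV
  1       168.75       167.4522       167.4522
  2       168.75       166.1645       332.3289
  3       168.75       164.8866       494.6598
  4     5,168.75     5,011.5758    20,046.3030
  Σ                  5,510.0791    21,040.7440
P = 5,510.0791; D_Mac = 3.81859 half-year periods = 1.90930 yrs; D_mod = 1.89461 yrs.
DV01 ≈ 1.89461 × 5,510.0791 × 0.0001 = 1.043947.

C$1.044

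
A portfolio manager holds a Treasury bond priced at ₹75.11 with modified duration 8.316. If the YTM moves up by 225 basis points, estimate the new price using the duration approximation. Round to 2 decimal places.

Duration approximation: ΔP/P ≈ -D_mod · Δy = -8.316 × (+0.0225) = -0.187110.
New price ≈ 75.11 × (1 - 0.187110) = 61.0561679.

₹61.06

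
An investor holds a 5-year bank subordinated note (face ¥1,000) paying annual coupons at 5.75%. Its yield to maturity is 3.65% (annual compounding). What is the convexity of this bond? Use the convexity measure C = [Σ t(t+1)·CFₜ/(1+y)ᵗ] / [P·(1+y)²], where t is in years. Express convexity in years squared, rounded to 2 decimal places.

With y = 0.0365:
  t   CF        PV=CF/(1+0.0365)^t    t·PV        t(t+1)·PV
  1        57.50        55.4752        55.4752         110.9503
  2        57.50        53.5216       107.0432         321.1297
  3        57.50        51.6369       154.9106         619.6425
  4        57.50        49.8185       199.2740         996.3699
  5     1,057.50       883.9625     4,419.8125      26,518.8751
  Σ                  1,094.4146     4,936.5155      28,566.9676
P = 1,094.4146.
Convexity = Σ t(t+1)·PV / [P·(1+y)²] = 28,566.9676 / (1,094.4146 × 1.074332) = 24.29650.

24.30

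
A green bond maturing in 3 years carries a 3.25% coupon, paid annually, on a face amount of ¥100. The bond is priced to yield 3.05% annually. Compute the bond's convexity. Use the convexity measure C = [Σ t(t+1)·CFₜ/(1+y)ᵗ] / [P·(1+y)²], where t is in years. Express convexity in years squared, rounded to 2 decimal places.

With y = 0.0305:
  t   CF        PV=CF/(1+0.0305)^t    t·PV        t(t+1)·PV
  1         3.25         3.1538         3.1538           6.3076
  2         3.25         3.0605         6.1209          18.3628
  3       103.25        94.3509       283.0527       1,132.2109
  Σ                    100.5652       292.3275       1,156.8813
P = 100.5652.
Convexity = Σ t(t+1)·PV / [P·(1+y)²] = 1,156.8813 / (100.5652 × 1.061930) = 10.83291.

10.83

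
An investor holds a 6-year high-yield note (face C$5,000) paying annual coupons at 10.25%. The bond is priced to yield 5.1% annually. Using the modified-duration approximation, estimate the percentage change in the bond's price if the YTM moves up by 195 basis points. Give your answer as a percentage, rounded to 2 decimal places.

Periodic yield y = 0.051. Modified duration first:
  t   CF        PV=CF/(1+0.051)^t    t·PV
  1       512.50       487.6308       487.6308
  2       512.50       463.9684       927.9369
  3       512.50       441.4543     1,324.3628
  4       512.50       420.0326     1,680.1304
  5       512.50       399.6504     1,998.2522
  6     5,512.50     4,090.0847    24,540.5085
  Σ                  6,302.8213    30,958.8216
P = 6,302.8213; D_Mac = 4.91190 yrs; D_mod = 4.91190/(1+0.051) = 4.67355 yrs.
ΔP/P ≈ -D_mod · Δy = -4.67355 × (+0.0195) = -0.091134 = -9.1134%.

-9.11%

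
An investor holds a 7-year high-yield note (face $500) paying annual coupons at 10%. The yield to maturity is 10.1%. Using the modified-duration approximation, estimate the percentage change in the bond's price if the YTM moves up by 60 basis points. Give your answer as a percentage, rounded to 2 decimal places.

Periodic yield y = 0.101. Modified duration first:
  t   CF        PV=CF/(1+0.101)^t    t·PV
  1        50.00        45.4133        45.4133
  2        50.00        41.2473        82.4946
  3        50.00        37.4635       112.3904
  4        50.00        34.0268       136.1071
  5        50.00        30.9053       154.5267
  6        50.00        28.0702       168.4214
  7       550.00       280.4474     1,963.1320
  Σ                    497.5738     2,662.4854
P = 497.5738; D_Mac = 5.35094 yrs; D_mod = 5.35094/(1+0.101) = 4.86007 yrs.
ΔP/P ≈ -D_mod · Δy = -4.86007 × (+0.006) = -0.029160 = -2.9160%.

-2.92%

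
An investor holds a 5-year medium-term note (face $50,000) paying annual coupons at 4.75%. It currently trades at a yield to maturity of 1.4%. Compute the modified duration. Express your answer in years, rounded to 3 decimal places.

4.538 years

Periodic yield y = 0.014. First find Macaulay duration:
  t   CF        PV=CF/(1+0.014)^t    t·PV
  1     2,375.00     2,342.2091     2,342.2091
  2     2,375.00     2,309.8709     4,619.7418
  3     2,375.00     2,277.9792     6,833.9375
  4     2,375.00     2,246.5278     8,986.1111
  5    52,375.00    48,857.8398   244,289.1989
  Σ                 58,034.4267   267,071.1984
P = 58,034.4267; Macaulay duration = 267,071.1984 / 58,034.4267 = 4.60194 years.
Modified duration = D_Mac / (1 + y) = 4.60194 / 1.014 = 4.53841 years.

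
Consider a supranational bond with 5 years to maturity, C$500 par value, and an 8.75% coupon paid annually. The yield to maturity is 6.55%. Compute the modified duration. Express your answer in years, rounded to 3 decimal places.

4.028 years

Periodic yield y = 0.0655. First find Macaulay duration:
  t   CF        PV=CF/(1+0.0655)^t    t·PV
  1        43.75        41.0605        41.0605
  2        43.75        38.5364        77.0728
  3        43.75        36.1674       108.5023
  4        43.75        33.9441       135.7764
  5       543.75       395.9424     1,979.7119
  Σ                    545.6509     2,342.1240
P = 545.6509; Macaulay duration = 2,342.1240 / 545.6509 = 4.29235 years.
Modified duration = D_Mac / (1 + y) = 4.29235 / 1.0655 = 4.02848 years.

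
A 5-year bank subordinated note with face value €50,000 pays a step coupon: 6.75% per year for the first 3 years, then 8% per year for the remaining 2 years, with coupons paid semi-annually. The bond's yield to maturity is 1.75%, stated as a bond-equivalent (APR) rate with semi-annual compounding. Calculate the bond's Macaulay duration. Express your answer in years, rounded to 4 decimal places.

4.4030 years

Periodic yield y = 0.00875. Discount each cash flow and weight by its period:
  t   CF        PV=CF/(1+0.00875)^t    t·PV
  1     1,687.50     1,672.8625     1,672.8625
  2     1,687.50     1,658.3519     3,316.7037
  3     1,687.50     1,643.9672     4,931.9015
  4     1,687.50     1,629.7072     6,518.8289
  5     1,687.50     1,615.5710     8,077.8549
  6     1,687.50     1,601.5574     9,609.3441
  7     2,000.00     1,881.6774    13,171.7416
  8     2,000.00     1,865.3555    14,922.8441
  9     2,000.00     1,849.1752    16,642.5770
  10   52,000.00    47,661.5176   476,615.1756
  Σ                 63,079.7427   555,479.8339
Price P = Σ PV = 63,079.7427.
Macaulay duration = Σ(t·PV) / P = 555,479.8339 / 63,079.7427 = 8.80599 half-year periods.
In years: 8.80599 / 2 = 4.40300 years.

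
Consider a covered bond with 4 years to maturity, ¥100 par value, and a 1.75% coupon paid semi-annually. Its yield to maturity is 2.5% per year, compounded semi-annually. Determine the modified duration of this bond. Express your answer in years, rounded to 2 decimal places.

3.83 years

Periodic yield y = 0.0125. First find Macaulay duration:
  t   CF        PV=CF/(1+0.0125)^t    t·PV
  1        0.875         0.8642         0.8642
  2        0.875         0.8535         1.7071
  3        0.875         0.8430         2.5290
  4        0.875         0.8326         3.3303
  5        0.875         0.8223         4.1115
  6        0.875         0.8122         4.8729
  7        0.875         0.8021         5.6149
  8      100.875        91.3321       730.6565
  Σ                     97.1620       753.6864
P = 97.1620; Macaulay duration = 753.6864 / 97.1620 = 7.75701 half-year periods = 3.87851 years.
Modified duration = D_Mac / (1 + y) = 3.87851 / 1.0125 = 3.83062 years.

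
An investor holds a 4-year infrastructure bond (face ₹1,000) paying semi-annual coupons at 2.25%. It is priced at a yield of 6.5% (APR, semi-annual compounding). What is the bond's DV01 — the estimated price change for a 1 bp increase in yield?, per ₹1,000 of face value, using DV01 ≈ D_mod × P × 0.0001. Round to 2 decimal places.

₹0.32

Periodic yield y = 0.0325.
  t   CF        PV=CF/(1+0.0325)^t    t·PV
  1        11.25        10.8959        10.8959
  2        11.25        10.5529        21.1058
  3        11.25        10.2207        30.6622
  4        11.25         9.8990        39.5961
  5        11.25         9.5874        47.9372
  6        11.25         9.2856        55.7139
  7        11.25         8.9934        62.9535
  8     1,011.25       782.9573     6,263.6580
  Σ                    852.3923     6,532.5226
P = 852.3923; D_Mac = 7.66375 half-year periods = 3.83188 yrs; D_mod = 3.71126 yrs.
DV01 ≈ 3.71126 × 852.3923 × 0.0001 = 0.316345.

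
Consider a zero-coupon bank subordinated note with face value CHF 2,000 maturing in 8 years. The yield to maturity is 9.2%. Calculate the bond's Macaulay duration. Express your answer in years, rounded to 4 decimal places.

8.0000 years

A zero-coupon bond has a single cash flow at maturity, so its Macaulay duration equals its maturity: 8 years.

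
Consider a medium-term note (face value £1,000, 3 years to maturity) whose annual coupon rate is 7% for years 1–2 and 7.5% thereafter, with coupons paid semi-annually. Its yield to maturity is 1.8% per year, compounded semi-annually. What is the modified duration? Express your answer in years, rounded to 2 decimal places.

2.75 years

Periodic yield y = 0.009. First find Macaulay duration:
  t   CF        PV=CF/(1+0.009)^t    t·PV
  1        35.00        34.6878        34.6878
  2        35.00        34.3784        68.7568
  3        35.00        34.0718       102.2153
  4        35.00        33.7678       135.0714
  5        37.50        35.8571       179.2856
  6     1,037.50       983.1983     5,899.1897
  Σ                  1,155.9612     6,419.2065
P = 1,155.9612; Macaulay duration = 6,419.2065 / 1,155.9612 = 5.55313 half-year periods = 2.77657 years.
Modified duration = D_Mac / (1 + y) = 2.77657 / 1.009 = 2.75180 years.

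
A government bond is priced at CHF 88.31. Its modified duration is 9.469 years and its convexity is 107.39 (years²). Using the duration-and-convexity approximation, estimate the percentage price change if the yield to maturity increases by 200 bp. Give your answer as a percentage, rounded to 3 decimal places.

-16.790%

Duration effect: -D_mod·Δy = -9.469 × (+0.02) = -0.189380
Convexity effect: ½·C·(Δy)² = 0.5 × 107.39 × (0.02)² = +0.0214780
ΔP/P ≈ -0.189380 + 0.0214780 = -0.167902
= -16.7902%.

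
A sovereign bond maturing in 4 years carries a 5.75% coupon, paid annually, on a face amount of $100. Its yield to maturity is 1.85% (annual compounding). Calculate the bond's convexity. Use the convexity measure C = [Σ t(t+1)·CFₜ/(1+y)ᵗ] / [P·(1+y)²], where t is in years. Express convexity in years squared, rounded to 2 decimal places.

17.41

With y = 0.0185:
  t   CF        PV=CF/(1+0.0185)^t    t·PV        t(t+1)·PV
  1         5.75         5.6456         5.6456          11.2911
  2         5.75         5.5430        11.0860          33.2581
  3         5.75         5.4423        16.3270          65.3079
  4       105.75        98.2735       393.0938       1,965.4692
  Σ                    114.9044       426.1524       2,075.3263
P = 114.9044.
Convexity = Σ t(t+1)·PV / [P·(1+y)²] = 2,075.3263 / (114.9044 × 1.037342) = 17.41116.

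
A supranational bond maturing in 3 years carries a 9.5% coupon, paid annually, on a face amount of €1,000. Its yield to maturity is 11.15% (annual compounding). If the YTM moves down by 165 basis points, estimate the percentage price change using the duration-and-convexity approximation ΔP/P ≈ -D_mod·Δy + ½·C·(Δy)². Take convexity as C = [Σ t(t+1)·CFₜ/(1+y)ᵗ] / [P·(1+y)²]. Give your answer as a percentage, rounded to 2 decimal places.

+4.19%

With y = 0.1115:
  t   CF        PV=CF/(1+0.1115)^t    t·PV        t(t+1)·PV
  1        95.00        85.4701        85.4701         170.9402
  2        95.00        76.8962       153.7923         461.3770
  3     1,095.00       797.4174     2,392.2523       9,569.0090
  Σ                    959.7837     2,631.5147      10,201.3262
P = 959.7837; D_Mac = 2.74178 yrs; D_mod = 2.46674 yrs; C = 8.60329.
Duration effect: -2.46674 × (-0.0165) = +0.040701
Convexity effect: 0.5 × 8.60329 × (-0.0165)² = +0.0011711
ΔP/P ≈ +0.040701 + 0.0011711 = +0.041872 = +4.1872%.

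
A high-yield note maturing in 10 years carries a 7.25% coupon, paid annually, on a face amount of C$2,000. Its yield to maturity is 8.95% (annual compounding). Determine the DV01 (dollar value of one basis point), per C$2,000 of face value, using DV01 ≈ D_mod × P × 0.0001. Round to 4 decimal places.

C$1.1900

Periodic yield y = 0.0895.
  t   CF        PV=CF/(1+0.0895)^t    t·PV
  1       145.00       133.0886       133.0886
  2       145.00       122.1556       244.3113
  3       145.00       112.1208       336.3625
  4       145.00       102.9104       411.6414
  5       145.00        94.4565       472.2825
  6       145.00        86.6971       520.1826
  7       145.00        79.5751       557.0259
  8       145.00        73.0382       584.3057
  9       145.00        67.0383       603.3446
  10    2,145.00       910.2380     9,102.3798
  Σ                  1,781.3186    12,964.9248
P = 1,781.3186; D_Mac = 7.27827 yrs; D_mod = 6.68038 yrs.
DV01 ≈ 6.68038 × 1,781.3186 × 0.0001 = 1.189989.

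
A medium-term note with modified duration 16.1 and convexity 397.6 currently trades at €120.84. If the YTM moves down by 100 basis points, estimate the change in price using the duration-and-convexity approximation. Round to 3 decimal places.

Duration effect: -D_mod·Δy = -16.1 × (-0.01) = +0.161000
Convexity effect: ½·C·(Δy)² = 0.5 × 397.6 × (-0.01)² = +0.0198800
ΔP/P ≈ +0.161000 + 0.0198800 = +0.180880
ΔP ≈ 120.84 × (+0.180880) = +21.8575392.

+€21.858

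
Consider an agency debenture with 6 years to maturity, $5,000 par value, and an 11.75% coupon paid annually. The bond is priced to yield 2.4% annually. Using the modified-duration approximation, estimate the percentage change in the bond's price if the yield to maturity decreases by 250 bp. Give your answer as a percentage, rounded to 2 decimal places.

Periodic yield y = 0.024. Modified duration first:
  t   CF        PV=CF/(1+0.024)^t    t·PV
  1       587.50       573.7305       573.7305
  2       587.50       560.2837     1,120.5673
  3       587.50       547.1520     1,641.4560
  4       587.50       534.3281     2,137.3125
  5       587.50       521.8048     2,609.0241
  6     5,587.50     4,846.3837    29,078.3023
  Σ                  7,583.6828    37,160.3928
P = 7,583.6828; D_Mac = 4.90005 yrs; D_mod = 4.90005/(1+0.024) = 4.78520 yrs.
ΔP/P ≈ -D_mod · Δy = -4.78520 × (-0.025) = +0.119630 = +11.9630%.

+11.96%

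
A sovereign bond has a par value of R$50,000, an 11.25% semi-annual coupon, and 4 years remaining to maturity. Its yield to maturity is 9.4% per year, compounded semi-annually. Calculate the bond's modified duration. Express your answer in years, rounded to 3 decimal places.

3.201 years

Periodic yield y = 0.047. First find Macaulay duration:
  t   CF        PV=CF/(1+0.047)^t    t·PV
  1     2,812.50     2,686.2464     2,686.2464
  2     2,812.50     2,565.6604     5,131.3208
  3     2,812.50     2,450.4875     7,351.4624
  4     2,812.50     2,340.4847     9,361.9388
  5     2,812.50     2,235.4200    11,177.0998
  6     2,812.50     2,135.0716    12,810.4295
  7     2,812.50     2,039.2279    14,274.5951
  8    52,812.50    36,573.2263   292,585.8102
  Σ                 53,025.8246   355,378.9029
P = 53,025.8246; Macaulay duration = 355,378.9029 / 53,025.8246 = 6.70200 half-year periods = 3.35100 years.
Modified duration = D_Mac / (1 + y) = 3.35100 / 1.047 = 3.20057 years.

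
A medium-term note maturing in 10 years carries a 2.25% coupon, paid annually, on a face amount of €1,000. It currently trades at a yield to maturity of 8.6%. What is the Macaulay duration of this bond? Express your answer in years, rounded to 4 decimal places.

Periodic yield y = 0.086. Discount each cash flow and weight by its year:
  t   CF        PV=CF/(1+0.086)^t    t·PV
  1        22.50        20.7182        20.7182
  2        22.50        19.0776        38.1551
  3        22.50        17.5668        52.7004
  4        22.50        16.1757        64.7028
  5        22.50        14.8948        74.4738
  6        22.50        13.7152        82.2915
  7        22.50        12.6291        88.4040
  8        22.50        11.6290        93.0323
  9        22.50        10.7081        96.3733
  10    1,022.50       448.0898     4,480.8981
  Σ                    585.2044     5,091.7495
Price P = Σ PV = 585.2044.
Macaulay duration = Σ(t·PV) / P = 5,091.7495 / 585.2044 = 8.70080 years.

8.7008 years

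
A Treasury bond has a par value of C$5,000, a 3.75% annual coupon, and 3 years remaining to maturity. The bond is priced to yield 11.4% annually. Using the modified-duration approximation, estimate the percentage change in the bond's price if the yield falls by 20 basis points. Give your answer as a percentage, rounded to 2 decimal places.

Periodic yield y = 0.114. Modified duration first:
  t   CF        PV=CF/(1+0.114)^t    t·PV
  1       187.50       168.3124       168.3124
  2       187.50       151.0883       302.1766
  3     5,187.50     3,752.3431    11,257.0292
  Σ                  4,071.7438    11,727.5182
P = 4,071.7438; D_Mac = 2.88022 yrs; D_mod = 2.88022/(1+0.114) = 2.58548 yrs.
ΔP/P ≈ -D_mod · Δy = -2.58548 × (-0.002) = +0.005171 = +0.5171%.

+0.52%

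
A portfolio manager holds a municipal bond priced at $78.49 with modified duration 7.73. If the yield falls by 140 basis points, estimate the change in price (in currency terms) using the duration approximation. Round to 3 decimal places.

Duration approximation: ΔP/P ≈ -D_mod · Δy = -7.73 × (-0.014) = +0.108220.
ΔP ≈ 78.49 × (+0.108220) = +8.4941878.

+$8.494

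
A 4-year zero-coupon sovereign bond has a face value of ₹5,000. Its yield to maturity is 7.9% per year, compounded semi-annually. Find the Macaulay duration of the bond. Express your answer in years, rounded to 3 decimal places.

4.000 years

A zero-coupon bond has a single cash flow at maturity, so its Macaulay duration equals its maturity: 4 years.
(Equivalently: 8 semi-annual periods ÷ 2 = 4 years.)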